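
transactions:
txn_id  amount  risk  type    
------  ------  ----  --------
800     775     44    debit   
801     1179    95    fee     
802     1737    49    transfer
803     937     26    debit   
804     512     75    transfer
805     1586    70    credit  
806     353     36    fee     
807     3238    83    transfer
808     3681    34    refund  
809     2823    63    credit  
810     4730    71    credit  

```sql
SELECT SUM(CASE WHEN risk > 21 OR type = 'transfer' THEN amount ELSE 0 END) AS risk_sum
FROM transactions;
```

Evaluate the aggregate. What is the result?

txn_id=800: ✓ → 775
txn_id=801: ✓ → 1179
txn_id=802: ✓ → 1737
txn_id=803: ✓ → 937
txn_id=804: ✓ → 512
txn_id=805: ✓ → 1586
txn_id=806: ✓ → 353
txn_id=807: ✓ → 3238
txn_id=808: ✓ → 3681
txn_id=809: ✓ → 2823
txn_id=810: ✓ → 4730
risk_sum = 775 + 1179 + 1737 + 937 + 512 + 1586 + 353 + 3238 + 3681 + 2823 + 4730 = 21551

21551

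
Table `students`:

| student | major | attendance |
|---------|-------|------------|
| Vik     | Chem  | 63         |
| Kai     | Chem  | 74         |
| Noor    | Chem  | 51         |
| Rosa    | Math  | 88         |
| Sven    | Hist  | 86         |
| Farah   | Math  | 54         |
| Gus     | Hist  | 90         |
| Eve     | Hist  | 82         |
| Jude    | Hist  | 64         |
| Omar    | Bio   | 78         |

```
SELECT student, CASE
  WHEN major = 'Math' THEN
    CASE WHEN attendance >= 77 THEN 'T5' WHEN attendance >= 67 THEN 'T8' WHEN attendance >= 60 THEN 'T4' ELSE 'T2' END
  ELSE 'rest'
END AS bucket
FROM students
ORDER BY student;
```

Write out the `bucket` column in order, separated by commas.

student=Eve: major='Hist' → outer ELSE → rest
student=Farah: major='Math' → inner[ELSE] → T2
student=Gus: major='Hist' → outer ELSE → rest
student=Jude: major='Hist' → outer ELSE → rest
student=Kai: major='Chem' → outer ELSE → rest
student=Noor: major='Chem' → outer ELSE → rest
student=Omar: major='Bio' → outer ELSE → rest
student=Rosa: major='Math' → inner[attendance >= 77] → T5
student=Sven: major='Hist' → outer ELSE → rest
student=Vik: major='Chem' → outer ELSE → rest

rest, T2, rest, rest, rest, rest, rest, T5, rest, rest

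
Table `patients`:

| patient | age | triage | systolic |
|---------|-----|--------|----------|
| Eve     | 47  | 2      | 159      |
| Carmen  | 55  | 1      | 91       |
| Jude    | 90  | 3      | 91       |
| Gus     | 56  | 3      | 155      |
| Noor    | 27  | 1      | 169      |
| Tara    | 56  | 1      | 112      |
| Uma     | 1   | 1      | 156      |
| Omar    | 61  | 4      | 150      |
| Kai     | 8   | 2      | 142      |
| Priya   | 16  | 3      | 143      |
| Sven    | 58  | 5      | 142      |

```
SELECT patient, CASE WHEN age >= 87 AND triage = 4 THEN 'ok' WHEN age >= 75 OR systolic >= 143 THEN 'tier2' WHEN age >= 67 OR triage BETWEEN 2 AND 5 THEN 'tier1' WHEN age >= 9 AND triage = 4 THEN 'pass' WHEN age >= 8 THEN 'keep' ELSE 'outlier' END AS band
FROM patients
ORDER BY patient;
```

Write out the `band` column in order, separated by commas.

patient=Carmen: age >= 8 → keep
patient=Eve: age >= 75 OR systolic >= 143 → tier2
patient=Gus: age >= 75 OR systolic >= 143 → tier2
patient=Jude: age >= 75 OR systolic >= 143 → tier2
patient=Kai: age >= 67 OR triage BETWEEN 2 AND 5 → tier1
patient=Noor: age >= 75 OR systolic >= 143 → tier2
patient=Omar: age >= 75 OR systolic >= 143 → tier2
patient=Priya: age >= 75 OR systolic >= 143 → tier2
patient=Sven: age >= 67 OR triage BETWEEN 2 AND 5 → tier1
patient=Tara: age >= 8 → keep
patient=Uma: age >= 75 OR systolic >= 143 → tier2

keep, tier2, tier2, tier2, tier1, tier2, tier2, tier2, tier1, keep, tier2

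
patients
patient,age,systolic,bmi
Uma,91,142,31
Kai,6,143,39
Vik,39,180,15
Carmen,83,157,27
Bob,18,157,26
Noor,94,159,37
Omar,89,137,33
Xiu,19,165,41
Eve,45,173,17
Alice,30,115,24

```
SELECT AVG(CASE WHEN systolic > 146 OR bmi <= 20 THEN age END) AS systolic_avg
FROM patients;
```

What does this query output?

49.6666666667

patient=Uma: ✗
patient=Kai: ✗
patient=Vik: ✓ → 39
patient=Carmen: ✓ → 83
patient=Bob: ✓ → 18
patient=Noor: ✓ → 94
patient=Omar: ✗
patient=Xiu: ✓ → 19
patient=Eve: ✓ → 45
patient=Alice: ✗
systolic_avg = (39 + 83 + 18 + 94 + 19 + 45) / 6 = 49.6666666667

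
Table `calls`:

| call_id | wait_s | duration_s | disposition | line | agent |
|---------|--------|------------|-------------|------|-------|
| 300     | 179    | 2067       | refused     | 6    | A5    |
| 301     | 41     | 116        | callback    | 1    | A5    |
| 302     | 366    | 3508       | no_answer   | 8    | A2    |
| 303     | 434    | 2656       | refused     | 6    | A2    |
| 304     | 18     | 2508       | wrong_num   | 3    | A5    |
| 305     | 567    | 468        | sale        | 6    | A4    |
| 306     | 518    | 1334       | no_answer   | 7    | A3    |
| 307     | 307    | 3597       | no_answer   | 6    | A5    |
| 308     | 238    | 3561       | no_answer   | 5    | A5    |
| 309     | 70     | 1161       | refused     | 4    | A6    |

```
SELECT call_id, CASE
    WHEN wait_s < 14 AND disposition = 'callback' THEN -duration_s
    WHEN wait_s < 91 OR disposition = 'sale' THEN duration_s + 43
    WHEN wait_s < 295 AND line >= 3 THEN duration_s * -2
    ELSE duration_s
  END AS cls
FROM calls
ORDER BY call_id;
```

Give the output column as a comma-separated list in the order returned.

call_id=300: wait_s < 295 AND line >= 3 → -4134
call_id=301: wait_s < 91 OR disposition = 'sale' → 159
call_id=302: ELSE → 3508
call_id=303: ELSE → 2656
call_id=304: wait_s < 91 OR disposition = 'sale' → 2551
call_id=305: wait_s < 91 OR disposition = 'sale' → 511
call_id=306: ELSE → 1334
call_id=307: ELSE → 3597
call_id=308: wait_s < 295 AND line >= 3 → -7122
call_id=309: wait_s < 91 OR disposition = 'sale' → 1204

-4134, 159, 3508, 2656, 2551, 511, 1334, 3597, -7122, 1204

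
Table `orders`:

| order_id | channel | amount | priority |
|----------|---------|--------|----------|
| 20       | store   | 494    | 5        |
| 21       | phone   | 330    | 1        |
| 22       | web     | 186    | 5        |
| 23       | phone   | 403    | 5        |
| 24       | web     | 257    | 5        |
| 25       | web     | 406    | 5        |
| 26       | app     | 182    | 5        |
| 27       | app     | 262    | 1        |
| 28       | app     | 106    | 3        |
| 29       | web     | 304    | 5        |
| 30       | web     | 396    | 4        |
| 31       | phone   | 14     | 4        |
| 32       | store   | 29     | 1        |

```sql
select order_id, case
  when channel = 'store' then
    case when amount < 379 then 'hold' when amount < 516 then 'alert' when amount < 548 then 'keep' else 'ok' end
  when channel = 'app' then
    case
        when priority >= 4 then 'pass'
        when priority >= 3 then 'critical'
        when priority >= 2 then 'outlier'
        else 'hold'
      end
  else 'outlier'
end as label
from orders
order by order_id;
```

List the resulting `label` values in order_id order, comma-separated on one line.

alert, outlier, outlier, outlier, outlier, outlier, pass, hold, critical, outlier, outlier, outlier, hold

order_id=20: channel='store' → inner[amount < 516] → alert
order_id=21: channel='phone' → outer ELSE → outlier
order_id=22: channel='web' → outer ELSE → outlier
order_id=23: channel='phone' → outer ELSE → outlier
order_id=24: channel='web' → outer ELSE → outlier
order_id=25: channel='web' → outer ELSE → outlier
order_id=26: channel='app' → inner[priority >= 4] → pass
order_id=27: channel='app' → inner[ELSE] → hold
order_id=28: channel='app' → inner[priority >= 3] → critical
order_id=29: channel='web' → outer ELSE → outlier
order_id=30: channel='web' → outer ELSE → outlier
order_id=31: channel='phone' → outer ELSE → outlier
order_id=32: channel='store' → inner[amount < 379] → hold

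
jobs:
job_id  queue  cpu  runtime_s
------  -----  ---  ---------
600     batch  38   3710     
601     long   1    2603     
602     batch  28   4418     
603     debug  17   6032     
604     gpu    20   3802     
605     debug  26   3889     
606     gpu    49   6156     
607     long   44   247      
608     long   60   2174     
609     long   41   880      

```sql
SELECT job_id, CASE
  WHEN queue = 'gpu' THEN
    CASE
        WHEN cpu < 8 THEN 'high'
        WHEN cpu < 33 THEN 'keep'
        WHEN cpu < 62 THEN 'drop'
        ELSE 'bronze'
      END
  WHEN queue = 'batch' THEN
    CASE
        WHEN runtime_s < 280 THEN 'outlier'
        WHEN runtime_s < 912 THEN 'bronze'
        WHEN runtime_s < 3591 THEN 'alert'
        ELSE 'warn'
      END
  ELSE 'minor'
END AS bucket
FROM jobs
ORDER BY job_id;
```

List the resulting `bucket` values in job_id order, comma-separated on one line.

warn, minor, warn, minor, keep, minor, drop, minor, minor, minor

job_id=600: queue='batch' → inner[ELSE] → warn
job_id=601: queue='long' → outer ELSE → minor
job_id=602: queue='batch' → inner[ELSE] → warn
job_id=603: queue='debug' → outer ELSE → minor
job_id=604: queue='gpu' → inner[cpu < 33] → keep
job_id=605: queue='debug' → outer ELSE → minor
job_id=606: queue='gpu' → inner[cpu < 62] → drop
job_id=607: queue='long' → outer ELSE → minor
job_id=608: queue='long' → outer ELSE → minor
job_id=609: queue='long' → outer ELSE → minor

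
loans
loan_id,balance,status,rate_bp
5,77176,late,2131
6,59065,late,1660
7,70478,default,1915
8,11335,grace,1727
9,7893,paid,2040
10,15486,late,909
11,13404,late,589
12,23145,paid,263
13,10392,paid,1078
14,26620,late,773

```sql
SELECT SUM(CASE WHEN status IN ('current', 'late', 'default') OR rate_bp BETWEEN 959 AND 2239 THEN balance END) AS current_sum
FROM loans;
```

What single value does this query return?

291849

loan_id=5: ✓ → 77176
loan_id=6: ✓ → 59065
loan_id=7: ✓ → 70478
loan_id=8: ✓ → 11335
loan_id=9: ✓ → 7893
loan_id=10: ✓ → 15486
loan_id=11: ✓ → 13404
loan_id=12: ✗
loan_id=13: ✓ → 10392
loan_id=14: ✓ → 26620
current_sum = 77176 + 59065 + 70478 + 11335 + 7893 + 15486 + 13404 + 10392 + 26620 = 291849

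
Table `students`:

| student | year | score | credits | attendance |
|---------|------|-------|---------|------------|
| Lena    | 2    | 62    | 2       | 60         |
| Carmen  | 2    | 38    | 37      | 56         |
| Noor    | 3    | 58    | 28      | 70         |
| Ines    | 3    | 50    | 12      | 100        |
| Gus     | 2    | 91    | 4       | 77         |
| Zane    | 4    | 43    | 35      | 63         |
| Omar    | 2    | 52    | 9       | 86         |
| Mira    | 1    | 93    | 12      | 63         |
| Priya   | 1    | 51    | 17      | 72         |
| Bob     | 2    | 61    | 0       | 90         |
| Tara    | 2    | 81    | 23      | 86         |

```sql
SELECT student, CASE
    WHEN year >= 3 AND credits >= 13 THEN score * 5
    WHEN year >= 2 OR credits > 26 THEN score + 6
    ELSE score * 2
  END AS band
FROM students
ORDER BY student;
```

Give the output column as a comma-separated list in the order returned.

67, 44, 97, 56, 68, 186, 290, 58, 102, 87, 215

student=Bob: year >= 2 OR credits > 26 → 67
student=Carmen: year >= 2 OR credits > 26 → 44
student=Gus: year >= 2 OR credits > 26 → 97
student=Ines: year >= 2 OR credits > 26 → 56
student=Lena: year >= 2 OR credits > 26 → 68
student=Mira: ELSE → 186
student=Noor: year >= 3 AND credits >= 13 → 290
student=Omar: year >= 2 OR credits > 26 → 58
student=Priya: ELSE → 102
student=Tara: year >= 2 OR credits > 26 → 87
student=Zane: year >= 3 AND credits >= 13 → 215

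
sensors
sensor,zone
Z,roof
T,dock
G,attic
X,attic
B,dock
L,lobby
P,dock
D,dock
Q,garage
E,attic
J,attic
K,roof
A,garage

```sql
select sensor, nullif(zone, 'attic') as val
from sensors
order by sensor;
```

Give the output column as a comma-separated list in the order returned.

sensor=A: zone=garage vs attic: differ → garage
sensor=B: zone=dock vs attic: differ → dock
sensor=D: zone=dock vs attic: differ → dock
sensor=E: zone=attic vs attic: equal → NULL
sensor=G: zone=attic vs attic: equal → NULL
sensor=J: zone=attic vs attic: equal → NULL
sensor=K: zone=roof vs attic: differ → roof
sensor=L: zone=lobby vs attic: differ → lobby
sensor=P: zone=dock vs attic: differ → dock
sensor=Q: zone=garage vs attic: differ → garage
sensor=T: zone=dock vs attic: differ → dock
sensor=X: zone=attic vs attic: equal → NULL
sensor=Z: zone=roof vs attic: differ → roof

garage, dock, dock, NULL, NULL, NULL, roof, lobby, dock, garage, dock, NULL, roof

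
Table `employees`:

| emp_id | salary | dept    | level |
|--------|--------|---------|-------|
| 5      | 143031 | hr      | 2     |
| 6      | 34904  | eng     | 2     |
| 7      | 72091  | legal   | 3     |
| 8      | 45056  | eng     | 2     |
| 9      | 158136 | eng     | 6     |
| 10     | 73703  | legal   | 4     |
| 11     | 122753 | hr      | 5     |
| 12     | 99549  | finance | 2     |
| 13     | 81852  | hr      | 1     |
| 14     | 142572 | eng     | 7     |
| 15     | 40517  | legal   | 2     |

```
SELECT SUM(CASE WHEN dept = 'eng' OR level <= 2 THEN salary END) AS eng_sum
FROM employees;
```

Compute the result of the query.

emp_id=5: ✓ → 143031
emp_id=6: ✓ → 34904
emp_id=7: ✗
emp_id=8: ✓ → 45056
emp_id=9: ✓ → 158136
emp_id=10: ✗
emp_id=11: ✗
emp_id=12: ✓ → 99549
emp_id=13: ✓ → 81852
emp_id=14: ✓ → 142572
emp_id=15: ✓ → 40517
eng_sum = 143031 + 34904 + 45056 + 158136 + 99549 + 81852 + 142572 + 40517 = 745617

745617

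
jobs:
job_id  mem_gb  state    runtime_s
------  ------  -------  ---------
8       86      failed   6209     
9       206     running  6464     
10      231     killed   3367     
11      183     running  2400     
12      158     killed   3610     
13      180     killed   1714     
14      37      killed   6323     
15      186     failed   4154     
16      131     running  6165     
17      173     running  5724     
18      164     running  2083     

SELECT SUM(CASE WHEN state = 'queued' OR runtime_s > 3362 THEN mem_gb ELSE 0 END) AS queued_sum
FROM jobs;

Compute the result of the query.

job_id=8: ✓ → 86
job_id=9: ✓ → 206
job_id=10: ✓ → 231
job_id=11: ✗
job_id=12: ✓ → 158
job_id=13: ✗
job_id=14: ✓ → 37
job_id=15: ✓ → 186
job_id=16: ✓ → 131
job_id=17: ✓ → 173
job_id=18: ✗
queued_sum = 86 + 206 + 231 + 158 + 37 + 186 + 131 + 173 = 1208

1208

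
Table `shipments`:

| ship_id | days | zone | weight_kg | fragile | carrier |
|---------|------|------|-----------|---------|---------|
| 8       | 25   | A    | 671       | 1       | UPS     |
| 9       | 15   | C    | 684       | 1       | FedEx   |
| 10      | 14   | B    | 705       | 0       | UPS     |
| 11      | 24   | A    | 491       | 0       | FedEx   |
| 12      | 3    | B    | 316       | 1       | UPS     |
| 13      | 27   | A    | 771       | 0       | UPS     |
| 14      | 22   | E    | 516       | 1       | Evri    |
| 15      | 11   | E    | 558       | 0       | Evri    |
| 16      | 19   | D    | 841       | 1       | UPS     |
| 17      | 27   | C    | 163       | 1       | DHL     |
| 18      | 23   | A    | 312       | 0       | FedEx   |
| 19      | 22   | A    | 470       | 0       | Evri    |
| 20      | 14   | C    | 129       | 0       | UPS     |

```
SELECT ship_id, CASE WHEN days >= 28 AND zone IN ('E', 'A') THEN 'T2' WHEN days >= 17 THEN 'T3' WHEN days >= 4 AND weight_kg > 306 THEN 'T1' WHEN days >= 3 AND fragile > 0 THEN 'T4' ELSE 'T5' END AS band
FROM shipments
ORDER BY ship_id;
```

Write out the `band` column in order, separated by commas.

ship_id=8: days >= 17 → T3
ship_id=9: days >= 4 AND weight_kg > 306 → T1
ship_id=10: days >= 4 AND weight_kg > 306 → T1
ship_id=11: days >= 17 → T3
ship_id=12: days >= 3 AND fragile > 0 → T4
ship_id=13: days >= 17 → T3
ship_id=14: days >= 17 → T3
ship_id=15: days >= 4 AND weight_kg > 306 → T1
ship_id=16: days >= 17 → T3
ship_id=17: days >= 17 → T3
ship_id=18: days >= 17 → T3
ship_id=19: days >= 17 → T3
ship_id=20: ELSE → T5

T3, T1, T1, T3, T4, T3, T3, T1, T3, T3, T3, T3, T5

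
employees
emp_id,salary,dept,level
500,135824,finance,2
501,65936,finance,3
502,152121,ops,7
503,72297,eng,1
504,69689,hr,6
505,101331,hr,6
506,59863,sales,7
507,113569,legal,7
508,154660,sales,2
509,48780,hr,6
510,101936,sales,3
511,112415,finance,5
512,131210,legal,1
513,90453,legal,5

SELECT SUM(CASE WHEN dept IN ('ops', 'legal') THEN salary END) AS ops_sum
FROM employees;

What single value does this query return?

487353

emp_id=500: ✗
emp_id=501: ✗
emp_id=502: ✓ → 152121
emp_id=503: ✗
emp_id=504: ✗
emp_id=505: ✗
emp_id=506: ✗
emp_id=507: ✓ → 113569
emp_id=508: ✗
emp_id=509: ✗
emp_id=510: ✗
emp_id=511: ✗
emp_id=512: ✓ → 131210
emp_id=513: ✓ → 90453
ops_sum = 152121 + 113569 + 131210 + 90453 = 487353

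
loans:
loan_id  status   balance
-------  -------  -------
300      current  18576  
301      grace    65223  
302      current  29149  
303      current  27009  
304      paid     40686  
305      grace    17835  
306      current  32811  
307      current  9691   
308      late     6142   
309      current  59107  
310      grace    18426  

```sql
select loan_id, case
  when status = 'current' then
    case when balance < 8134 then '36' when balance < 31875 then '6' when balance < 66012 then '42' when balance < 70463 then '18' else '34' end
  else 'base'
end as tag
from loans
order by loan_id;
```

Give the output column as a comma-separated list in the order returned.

6, base, 6, 6, base, base, 42, 6, base, 42, base

loan_id=300: status='current' → inner[balance < 31875] → 6
loan_id=301: status='grace' → outer ELSE → base
loan_id=302: status='current' → inner[balance < 31875] → 6
loan_id=303: status='current' → inner[balance < 31875] → 6
loan_id=304: status='paid' → outer ELSE → base
loan_id=305: status='grace' → outer ELSE → base
loan_id=306: status='current' → inner[balance < 66012] → 42
loan_id=307: status='current' → inner[balance < 31875] → 6
loan_id=308: status='late' → outer ELSE → base
loan_id=309: status='current' → inner[balance < 66012] → 42
loan_id=310: status='grace' → outer ELSE → base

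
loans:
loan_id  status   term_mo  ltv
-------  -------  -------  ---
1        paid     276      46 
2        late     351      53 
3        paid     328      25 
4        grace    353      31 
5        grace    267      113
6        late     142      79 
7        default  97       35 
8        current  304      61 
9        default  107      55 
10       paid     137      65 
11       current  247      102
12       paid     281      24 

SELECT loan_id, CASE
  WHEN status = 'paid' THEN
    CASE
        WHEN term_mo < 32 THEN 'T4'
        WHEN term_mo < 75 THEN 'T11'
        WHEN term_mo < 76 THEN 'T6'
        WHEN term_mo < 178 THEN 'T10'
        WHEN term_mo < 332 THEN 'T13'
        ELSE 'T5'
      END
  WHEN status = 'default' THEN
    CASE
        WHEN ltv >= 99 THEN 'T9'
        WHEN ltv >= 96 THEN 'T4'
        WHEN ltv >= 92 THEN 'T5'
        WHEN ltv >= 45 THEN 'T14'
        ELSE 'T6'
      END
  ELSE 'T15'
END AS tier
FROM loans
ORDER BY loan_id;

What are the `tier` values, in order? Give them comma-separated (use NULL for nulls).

loan_id=1: status='paid' → inner[term_mo < 332] → T13
loan_id=2: status='late' → outer ELSE → T15
loan_id=3: status='paid' → inner[term_mo < 332] → T13
loan_id=4: status='grace' → outer ELSE → T15
loan_id=5: status='grace' → outer ELSE → T15
loan_id=6: status='late' → outer ELSE → T15
loan_id=7: status='default' → inner[ELSE] → T6
loan_id=8: status='current' → outer ELSE → T15
loan_id=9: status='default' → inner[ltv >= 45] → T14
loan_id=10: status='paid' → inner[term_mo < 178] → T10
loan_id=11: status='current' → outer ELSE → T15
loan_id=12: status='paid' → inner[term_mo < 332] → T13

T13, T15, T13, T15, T15, T15, T6, T15, T14, T10, T15, T13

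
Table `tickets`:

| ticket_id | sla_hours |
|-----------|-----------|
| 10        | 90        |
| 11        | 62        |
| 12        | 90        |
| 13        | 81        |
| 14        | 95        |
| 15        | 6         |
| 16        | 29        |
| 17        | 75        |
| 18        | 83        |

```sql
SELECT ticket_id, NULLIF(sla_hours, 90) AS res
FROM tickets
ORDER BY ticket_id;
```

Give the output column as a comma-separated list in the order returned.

NULL, 62, NULL, 81, 95, 6, 29, 75, 83

ticket_id=10: sla_hours=90 vs 90: equal → NULL
ticket_id=11: sla_hours=62 vs 90: differ → 62
ticket_id=12: sla_hours=90 vs 90: equal → NULL
ticket_id=13: sla_hours=81 vs 90: differ → 81
ticket_id=14: sla_hours=95 vs 90: differ → 95
ticket_id=15: sla_hours=6 vs 90: differ → 6
ticket_id=16: sla_hours=29 vs 90: differ → 29
ticket_id=17: sla_hours=75 vs 90: differ → 75
ticket_id=18: sla_hours=83 vs 90: differ → 83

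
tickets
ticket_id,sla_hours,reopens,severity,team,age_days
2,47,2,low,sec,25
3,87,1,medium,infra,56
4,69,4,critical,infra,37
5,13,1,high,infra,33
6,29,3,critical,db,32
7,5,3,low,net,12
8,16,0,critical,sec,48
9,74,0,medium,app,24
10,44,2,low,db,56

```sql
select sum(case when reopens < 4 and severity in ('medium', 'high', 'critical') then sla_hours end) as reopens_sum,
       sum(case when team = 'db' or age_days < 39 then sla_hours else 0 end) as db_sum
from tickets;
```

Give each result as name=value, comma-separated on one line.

reopens_sum=219, db_sum=281

[reopens_sum: reopens < 4 and severity in ('medium', 'high', 'critical')]
ticket_id=2: ✗
ticket_id=3: ✓ → 87
ticket_id=4: ✗
ticket_id=5: ✓ → 13
ticket_id=6: ✓ → 29
ticket_id=7: ✗
ticket_id=8: ✓ → 16
ticket_id=9: ✓ → 74
ticket_id=10: ✗
reopens_sum = 87 + 13 + 29 + 16 + 74 = 219
—
[db_sum: team = 'db' or age_days < 39]
ticket_id=2: ✓ → 47
ticket_id=3: ✗
ticket_id=4: ✓ → 69
ticket_id=5: ✓ → 13
ticket_id=6: ✓ → 29
ticket_id=7: ✓ → 5
ticket_id=8: ✗
ticket_id=9: ✓ → 74
ticket_id=10: ✓ → 44
db_sum = 47 + 69 + 13 + 29 + 5 + 74 + 44 = 281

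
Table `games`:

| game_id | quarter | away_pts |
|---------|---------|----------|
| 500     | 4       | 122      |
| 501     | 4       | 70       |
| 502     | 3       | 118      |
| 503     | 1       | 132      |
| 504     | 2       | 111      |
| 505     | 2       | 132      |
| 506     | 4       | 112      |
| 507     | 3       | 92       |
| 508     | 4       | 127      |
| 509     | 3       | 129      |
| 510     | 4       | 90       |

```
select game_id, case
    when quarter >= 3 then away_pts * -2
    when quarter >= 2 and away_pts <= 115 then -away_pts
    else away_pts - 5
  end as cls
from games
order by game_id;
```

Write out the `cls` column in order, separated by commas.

-244, -140, -236, 127, -111, 127, -224, -184, -254, -258, -180

game_id=500: quarter >= 3 → -244
game_id=501: quarter >= 3 → -140
game_id=502: quarter >= 3 → -236
game_id=503: ELSE → 127
game_id=504: quarter >= 2 and away_pts <= 115 → -111
game_id=505: ELSE → 127
game_id=506: quarter >= 3 → -224
game_id=507: quarter >= 3 → -184
game_id=508: quarter >= 3 → -254
game_id=509: quarter >= 3 → -258
game_id=510: quarter >= 3 → -180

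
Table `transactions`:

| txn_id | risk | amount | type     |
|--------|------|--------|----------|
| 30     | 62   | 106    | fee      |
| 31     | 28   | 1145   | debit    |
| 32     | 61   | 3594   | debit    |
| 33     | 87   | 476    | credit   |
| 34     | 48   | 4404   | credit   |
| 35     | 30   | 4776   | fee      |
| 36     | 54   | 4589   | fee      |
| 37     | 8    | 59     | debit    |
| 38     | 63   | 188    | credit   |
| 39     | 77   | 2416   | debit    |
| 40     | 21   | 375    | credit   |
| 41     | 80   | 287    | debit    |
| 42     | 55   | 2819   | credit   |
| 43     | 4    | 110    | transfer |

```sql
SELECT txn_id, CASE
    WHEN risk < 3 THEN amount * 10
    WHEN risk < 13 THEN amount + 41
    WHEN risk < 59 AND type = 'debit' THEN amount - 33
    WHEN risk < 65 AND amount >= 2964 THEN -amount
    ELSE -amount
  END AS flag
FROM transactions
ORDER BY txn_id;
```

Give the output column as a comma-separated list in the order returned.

-106, 1112, -3594, -476, -4404, -4776, -4589, 100, -188, -2416, -375, -287, -2819, 151

txn_id=30: ELSE → -106
txn_id=31: risk < 59 AND type = 'debit' → 1112
txn_id=32: risk < 65 AND amount >= 2964 → -3594
txn_id=33: ELSE → -476
txn_id=34: risk < 65 AND amount >= 2964 → -4404
txn_id=35: risk < 65 AND amount >= 2964 → -4776
txn_id=36: risk < 65 AND amount >= 2964 → -4589
txn_id=37: risk < 13 → 100
txn_id=38: ELSE → -188
txn_id=39: ELSE → -2416
txn_id=40: ELSE → -375
txn_id=41: ELSE → -287
txn_id=42: ELSE → -2819
txn_id=43: risk < 13 → 151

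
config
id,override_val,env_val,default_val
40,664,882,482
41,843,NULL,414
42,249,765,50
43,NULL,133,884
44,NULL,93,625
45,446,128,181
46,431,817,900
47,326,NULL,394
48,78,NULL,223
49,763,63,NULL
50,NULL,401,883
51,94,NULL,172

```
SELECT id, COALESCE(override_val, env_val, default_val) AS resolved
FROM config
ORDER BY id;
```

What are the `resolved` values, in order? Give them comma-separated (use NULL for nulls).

664, 843, 249, 133, 93, 446, 431, 326, 78, 763, 401, 94

id=40: override_val=664 → 664
id=41: override_val=843 → 843
id=42: override_val=249 → 249
id=43: override_val=NULL, env_val=133 → 133
id=44: override_val=NULL, env_val=93 → 93
id=45: override_val=446 → 446
id=46: override_val=431 → 431
id=47: override_val=326 → 326
id=48: override_val=78 → 78
id=49: override_val=763 → 763
id=50: override_val=NULL, env_val=401 → 401
id=51: override_val=94 → 94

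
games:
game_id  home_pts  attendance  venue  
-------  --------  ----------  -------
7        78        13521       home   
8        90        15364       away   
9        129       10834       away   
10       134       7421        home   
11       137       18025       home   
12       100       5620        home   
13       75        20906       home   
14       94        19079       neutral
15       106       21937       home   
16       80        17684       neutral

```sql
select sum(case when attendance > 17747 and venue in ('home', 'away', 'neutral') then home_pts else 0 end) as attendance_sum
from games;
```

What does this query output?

412

game_id=7: ✗
game_id=8: ✗
game_id=9: ✗
game_id=10: ✗
game_id=11: ✓ → 137
game_id=12: ✗
game_id=13: ✓ → 75
game_id=14: ✓ → 94
game_id=15: ✓ → 106
game_id=16: ✗
attendance_sum = 137 + 75 + 94 + 106 = 412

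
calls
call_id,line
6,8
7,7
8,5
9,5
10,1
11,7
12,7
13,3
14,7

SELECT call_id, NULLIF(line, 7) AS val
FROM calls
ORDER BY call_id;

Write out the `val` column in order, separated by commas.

call_id=6: line=8 vs 7: differ → 8
call_id=7: line=7 vs 7: equal → NULL
call_id=8: line=5 vs 7: differ → 5
call_id=9: line=5 vs 7: differ → 5
call_id=10: line=1 vs 7: differ → 1
call_id=11: line=7 vs 7: equal → NULL
call_id=12: line=7 vs 7: equal → NULL
call_id=13: line=3 vs 7: differ → 3
call_id=14: line=7 vs 7: equal → NULL

8, NULL, 5, 5, 1, NULL, NULL, 3, NULL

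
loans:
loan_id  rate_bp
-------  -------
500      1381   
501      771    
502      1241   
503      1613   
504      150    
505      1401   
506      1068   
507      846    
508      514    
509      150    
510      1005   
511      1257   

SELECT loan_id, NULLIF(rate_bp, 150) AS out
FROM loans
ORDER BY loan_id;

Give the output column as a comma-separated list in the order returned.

1381, 771, 1241, 1613, NULL, 1401, 1068, 846, 514, NULL, 1005, 1257

loan_id=500: rate_bp=1381 vs 150: differ → 1381
loan_id=501: rate_bp=771 vs 150: differ → 771
loan_id=502: rate_bp=1241 vs 150: differ → 1241
loan_id=503: rate_bp=1613 vs 150: differ → 1613
loan_id=504: rate_bp=150 vs 150: equal → NULL
loan_id=505: rate_bp=1401 vs 150: differ → 1401
loan_id=506: rate_bp=1068 vs 150: differ → 1068
loan_id=507: rate_bp=846 vs 150: differ → 846
loan_id=508: rate_bp=514 vs 150: differ → 514
loan_id=509: rate_bp=150 vs 150: equal → NULL
loan_id=510: rate_bp=1005 vs 150: differ → 1005
loan_id=511: rate_bp=1257 vs 150: differ → 1257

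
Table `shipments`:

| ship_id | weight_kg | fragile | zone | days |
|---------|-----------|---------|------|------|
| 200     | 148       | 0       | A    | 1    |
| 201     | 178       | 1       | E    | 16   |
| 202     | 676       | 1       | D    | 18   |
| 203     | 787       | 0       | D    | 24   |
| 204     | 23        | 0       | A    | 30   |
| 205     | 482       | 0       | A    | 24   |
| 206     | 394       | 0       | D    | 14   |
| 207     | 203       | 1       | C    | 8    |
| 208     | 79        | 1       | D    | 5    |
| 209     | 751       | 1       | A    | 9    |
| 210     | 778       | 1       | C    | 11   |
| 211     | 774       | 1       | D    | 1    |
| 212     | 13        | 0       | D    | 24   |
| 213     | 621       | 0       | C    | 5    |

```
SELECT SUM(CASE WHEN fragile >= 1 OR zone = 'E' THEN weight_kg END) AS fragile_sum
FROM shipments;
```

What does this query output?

3439

ship_id=200: ✗
ship_id=201: ✓ → 178
ship_id=202: ✓ → 676
ship_id=203: ✗
ship_id=204: ✗
ship_id=205: ✗
ship_id=206: ✗
ship_id=207: ✓ → 203
ship_id=208: ✓ → 79
ship_id=209: ✓ → 751
ship_id=210: ✓ → 778
ship_id=211: ✓ → 774
ship_id=212: ✗
ship_id=213: ✗
fragile_sum = 178 + 676 + 203 + 79 + 751 + 778 + 774 = 3439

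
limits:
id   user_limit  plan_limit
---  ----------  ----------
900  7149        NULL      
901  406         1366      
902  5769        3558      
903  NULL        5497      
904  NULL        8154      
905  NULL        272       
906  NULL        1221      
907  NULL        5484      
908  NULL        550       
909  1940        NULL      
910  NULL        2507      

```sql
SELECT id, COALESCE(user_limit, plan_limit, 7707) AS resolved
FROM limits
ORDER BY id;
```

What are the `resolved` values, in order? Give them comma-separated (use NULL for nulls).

7149, 406, 5769, 5497, 8154, 272, 1221, 5484, 550, 1940, 2507

id=900: user_limit=7149 → 7149
id=901: user_limit=406 → 406
id=902: user_limit=5769 → 5769
id=903: user_limit=NULL, plan_limit=5497 → 5497
id=904: user_limit=NULL, plan_limit=8154 → 8154
id=905: user_limit=NULL, plan_limit=272 → 272
id=906: user_limit=NULL, plan_limit=1221 → 1221
id=907: user_limit=NULL, plan_limit=5484 → 5484
id=908: user_limit=NULL, plan_limit=550 → 550
id=909: user_limit=1940 → 1940
id=910: user_limit=NULL, plan_limit=2507 → 2507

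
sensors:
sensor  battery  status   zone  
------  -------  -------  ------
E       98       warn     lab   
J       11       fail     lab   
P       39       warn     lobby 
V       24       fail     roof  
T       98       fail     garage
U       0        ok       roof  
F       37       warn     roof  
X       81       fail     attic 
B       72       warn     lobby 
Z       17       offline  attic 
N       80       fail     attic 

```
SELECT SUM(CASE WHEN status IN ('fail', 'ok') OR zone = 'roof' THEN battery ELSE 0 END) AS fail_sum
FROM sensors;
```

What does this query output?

sensor=E: ✗
sensor=J: ✓ → 11
sensor=P: ✗
sensor=V: ✓ → 24
sensor=T: ✓ → 98
sensor=U: ✓ → 0
sensor=F: ✓ → 37
sensor=X: ✓ → 81
sensor=B: ✗
sensor=Z: ✗
sensor=N: ✓ → 80
fail_sum = 11 + 24 + 98 + 37 + 81 + 80 = 331

331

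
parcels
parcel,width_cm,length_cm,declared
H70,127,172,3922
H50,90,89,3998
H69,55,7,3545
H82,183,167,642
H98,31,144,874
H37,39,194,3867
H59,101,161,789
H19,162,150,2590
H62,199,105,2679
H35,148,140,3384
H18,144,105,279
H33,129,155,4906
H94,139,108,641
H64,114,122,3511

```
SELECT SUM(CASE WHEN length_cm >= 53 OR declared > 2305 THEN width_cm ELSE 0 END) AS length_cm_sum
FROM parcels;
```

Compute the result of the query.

1661

parcel=H70: ✓ → 127
parcel=H50: ✓ → 90
parcel=H69: ✓ → 55
parcel=H82: ✓ → 183
parcel=H98: ✓ → 31
parcel=H37: ✓ → 39
parcel=H59: ✓ → 101
parcel=H19: ✓ → 162
parcel=H62: ✓ → 199
parcel=H35: ✓ → 148
parcel=H18: ✓ → 144
parcel=H33: ✓ → 129
parcel=H94: ✓ → 139
parcel=H64: ✓ → 114
length_cm_sum = 127 + 90 + 55 + 183 + 31 + 39 + 101 + 162 + 199 + 148 + 144 + 129 + 139 + 114 = 1661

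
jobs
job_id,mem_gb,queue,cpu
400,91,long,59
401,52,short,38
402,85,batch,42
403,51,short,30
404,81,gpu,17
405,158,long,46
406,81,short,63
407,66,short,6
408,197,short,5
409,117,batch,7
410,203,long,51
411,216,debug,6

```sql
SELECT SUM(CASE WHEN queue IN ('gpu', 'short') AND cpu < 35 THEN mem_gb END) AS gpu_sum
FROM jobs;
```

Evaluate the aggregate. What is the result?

395

job_id=400: ✗
job_id=401: ✗
job_id=402: ✗
job_id=403: ✓ → 51
job_id=404: ✓ → 81
job_id=405: ✗
job_id=406: ✗
job_id=407: ✓ → 66
job_id=408: ✓ → 197
job_id=409: ✗
job_id=410: ✗
job_id=411: ✗
gpu_sum = 51 + 81 + 66 + 197 = 395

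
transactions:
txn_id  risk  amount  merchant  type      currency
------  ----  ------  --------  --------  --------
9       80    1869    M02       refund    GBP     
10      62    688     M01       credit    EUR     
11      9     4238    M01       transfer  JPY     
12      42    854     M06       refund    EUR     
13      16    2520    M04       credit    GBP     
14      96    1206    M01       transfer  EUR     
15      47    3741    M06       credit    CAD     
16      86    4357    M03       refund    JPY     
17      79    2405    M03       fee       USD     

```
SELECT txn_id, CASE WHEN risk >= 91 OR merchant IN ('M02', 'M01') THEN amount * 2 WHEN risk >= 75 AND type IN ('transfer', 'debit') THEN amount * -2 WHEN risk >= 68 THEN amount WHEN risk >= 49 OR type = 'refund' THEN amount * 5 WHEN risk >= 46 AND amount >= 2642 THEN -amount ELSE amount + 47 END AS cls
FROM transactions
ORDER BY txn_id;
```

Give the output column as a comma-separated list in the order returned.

3738, 1376, 8476, 4270, 2567, 2412, -3741, 4357, 2405

txn_id=9: risk >= 91 OR merchant IN ('M02', 'M01') → 3738
txn_id=10: risk >= 91 OR merchant IN ('M02', 'M01') → 1376
txn_id=11: risk >= 91 OR merchant IN ('M02', 'M01') → 8476
txn_id=12: risk >= 49 OR type = 'refund' → 4270
txn_id=13: ELSE → 2567
txn_id=14: risk >= 91 OR merchant IN ('M02', 'M01') → 2412
txn_id=15: risk >= 46 AND amount >= 2642 → -3741
txn_id=16: risk >= 68 → 4357
txn_id=17: risk >= 68 → 2405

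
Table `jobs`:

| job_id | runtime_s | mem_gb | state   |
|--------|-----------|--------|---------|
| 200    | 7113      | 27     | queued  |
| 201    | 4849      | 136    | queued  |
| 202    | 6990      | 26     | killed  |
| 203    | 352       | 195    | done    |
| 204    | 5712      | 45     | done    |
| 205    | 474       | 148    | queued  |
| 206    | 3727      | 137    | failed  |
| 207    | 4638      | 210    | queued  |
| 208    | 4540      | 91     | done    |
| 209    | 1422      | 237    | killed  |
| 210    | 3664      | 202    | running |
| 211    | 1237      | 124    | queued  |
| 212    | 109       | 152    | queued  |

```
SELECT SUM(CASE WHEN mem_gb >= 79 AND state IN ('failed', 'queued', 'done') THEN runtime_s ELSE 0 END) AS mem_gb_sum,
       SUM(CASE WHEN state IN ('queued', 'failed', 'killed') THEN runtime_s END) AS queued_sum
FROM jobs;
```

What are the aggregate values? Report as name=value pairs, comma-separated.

[mem_gb_sum: mem_gb >= 79 AND state IN ('failed', 'queued', 'done')]
job_id=200: ✗
job_id=201: ✓ → 4849
job_id=202: ✗
job_id=203: ✓ → 352
job_id=204: ✗
job_id=205: ✓ → 474
job_id=206: ✓ → 3727
job_id=207: ✓ → 4638
job_id=208: ✓ → 4540
job_id=209: ✗
job_id=210: ✗
job_id=211: ✓ → 1237
job_id=212: ✓ → 109
mem_gb_sum = 4849 + 352 + 474 + 3727 + 4638 + 4540 + 1237 + 109 = 19926
—
[queued_sum: state IN ('queued', 'failed', 'killed')]
job_id=200: ✓ → 7113
job_id=201: ✓ → 4849
job_id=202: ✓ → 6990
job_id=203: ✗
job_id=204: ✗
job_id=205: ✓ → 474
job_id=206: ✓ → 3727
job_id=207: ✓ → 4638
job_id=208: ✗
job_id=209: ✓ → 1422
job_id=210: ✗
job_id=211: ✓ → 1237
job_id=212: ✓ → 109
queued_sum = 7113 + 4849 + 6990 + 474 + 3727 + 4638 + 1422 + 1237 + 109 = 30559

mem_gb_sum=19926, queued_sum=30559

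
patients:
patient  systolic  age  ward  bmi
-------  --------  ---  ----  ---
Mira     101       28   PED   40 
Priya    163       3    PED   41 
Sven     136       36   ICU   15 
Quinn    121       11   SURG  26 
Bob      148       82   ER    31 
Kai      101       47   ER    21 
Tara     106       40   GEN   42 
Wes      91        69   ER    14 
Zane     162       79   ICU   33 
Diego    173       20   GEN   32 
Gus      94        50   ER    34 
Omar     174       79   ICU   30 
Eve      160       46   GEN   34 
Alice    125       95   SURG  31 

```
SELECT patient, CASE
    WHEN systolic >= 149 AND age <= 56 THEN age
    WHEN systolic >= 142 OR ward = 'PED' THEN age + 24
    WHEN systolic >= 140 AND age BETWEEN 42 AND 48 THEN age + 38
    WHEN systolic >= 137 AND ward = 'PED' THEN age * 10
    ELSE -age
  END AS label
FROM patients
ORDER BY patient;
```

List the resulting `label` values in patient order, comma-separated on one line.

patient=Alice: ELSE → -95
patient=Bob: systolic >= 142 OR ward = 'PED' → 106
patient=Diego: systolic >= 149 AND age <= 56 → 20
patient=Eve: systolic >= 149 AND age <= 56 → 46
patient=Gus: ELSE → -50
patient=Kai: ELSE → -47
patient=Mira: systolic >= 142 OR ward = 'PED' → 52
patient=Omar: systolic >= 142 OR ward = 'PED' → 103
patient=Priya: systolic >= 149 AND age <= 56 → 3
patient=Quinn: ELSE → -11
patient=Sven: ELSE → -36
patient=Tara: ELSE → -40
patient=Wes: ELSE → -69
patient=Zane: systolic >= 142 OR ward = 'PED' → 103

-95, 106, 20, 46, -50, -47, 52, 103, 3, -11, -36, -40, -69, 103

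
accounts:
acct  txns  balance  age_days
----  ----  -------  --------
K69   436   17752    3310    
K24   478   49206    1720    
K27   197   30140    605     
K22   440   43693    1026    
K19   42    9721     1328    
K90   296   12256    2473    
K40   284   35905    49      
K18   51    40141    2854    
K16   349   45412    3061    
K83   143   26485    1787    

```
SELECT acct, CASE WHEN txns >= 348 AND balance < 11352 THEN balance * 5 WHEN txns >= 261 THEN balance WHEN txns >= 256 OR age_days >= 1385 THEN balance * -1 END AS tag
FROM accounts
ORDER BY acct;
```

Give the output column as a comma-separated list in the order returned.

acct=K16: txns >= 261 → 45412
acct=K18: txns >= 256 OR age_days >= 1385 → -40141
acct=K19: (no match → NULL) → NULL
acct=K22: txns >= 261 → 43693
acct=K24: txns >= 261 → 49206
acct=K27: (no match → NULL) → NULL
acct=K40: txns >= 261 → 35905
acct=K69: txns >= 261 → 17752
acct=K83: txns >= 256 OR age_days >= 1385 → -26485
acct=K90: txns >= 261 → 12256

45412, -40141, NULL, 43693, 49206, NULL, 35905, 17752, -26485, 12256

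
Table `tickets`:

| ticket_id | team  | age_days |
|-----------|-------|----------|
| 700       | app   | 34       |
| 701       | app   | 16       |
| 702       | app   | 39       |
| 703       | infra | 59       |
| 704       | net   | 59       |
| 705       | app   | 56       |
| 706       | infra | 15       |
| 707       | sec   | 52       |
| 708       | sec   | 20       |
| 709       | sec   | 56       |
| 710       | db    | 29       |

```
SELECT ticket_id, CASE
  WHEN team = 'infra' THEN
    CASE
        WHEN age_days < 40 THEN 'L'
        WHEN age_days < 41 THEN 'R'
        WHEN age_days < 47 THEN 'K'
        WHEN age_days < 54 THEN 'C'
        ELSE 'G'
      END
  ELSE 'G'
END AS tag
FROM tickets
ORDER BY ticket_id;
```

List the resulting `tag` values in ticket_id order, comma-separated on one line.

ticket_id=700: team='app' → outer ELSE → G
ticket_id=701: team='app' → outer ELSE → G
ticket_id=702: team='app' → outer ELSE → G
ticket_id=703: team='infra' → inner[ELSE] → G
ticket_id=704: team='net' → outer ELSE → G
ticket_id=705: team='app' → outer ELSE → G
ticket_id=706: team='infra' → inner[age_days < 40] → L
ticket_id=707: team='sec' → outer ELSE → G
ticket_id=708: team='sec' → outer ELSE → G
ticket_id=709: team='sec' → outer ELSE → G
ticket_id=710: team='db' → outer ELSE → G

G, G, G, G, G, G, L, G, G, G, G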